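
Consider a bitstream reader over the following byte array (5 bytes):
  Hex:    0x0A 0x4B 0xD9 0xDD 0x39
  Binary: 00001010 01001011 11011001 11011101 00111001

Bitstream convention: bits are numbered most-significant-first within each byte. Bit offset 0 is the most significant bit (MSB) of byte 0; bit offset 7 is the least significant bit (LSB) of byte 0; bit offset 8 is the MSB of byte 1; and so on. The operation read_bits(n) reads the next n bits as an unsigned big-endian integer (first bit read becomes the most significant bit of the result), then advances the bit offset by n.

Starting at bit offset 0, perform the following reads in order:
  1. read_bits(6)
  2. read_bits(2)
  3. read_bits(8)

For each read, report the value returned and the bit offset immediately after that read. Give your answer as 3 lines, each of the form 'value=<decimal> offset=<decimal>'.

Read 1: bits[0:6] width=6 -> value=2 (bin 000010); offset now 6 = byte 0 bit 6; 34 bits remain
Read 2: bits[6:8] width=2 -> value=2 (bin 10); offset now 8 = byte 1 bit 0; 32 bits remain
Read 3: bits[8:16] width=8 -> value=75 (bin 01001011); offset now 16 = byte 2 bit 0; 24 bits remain

Answer: value=2 offset=6
value=2 offset=8
value=75 offset=16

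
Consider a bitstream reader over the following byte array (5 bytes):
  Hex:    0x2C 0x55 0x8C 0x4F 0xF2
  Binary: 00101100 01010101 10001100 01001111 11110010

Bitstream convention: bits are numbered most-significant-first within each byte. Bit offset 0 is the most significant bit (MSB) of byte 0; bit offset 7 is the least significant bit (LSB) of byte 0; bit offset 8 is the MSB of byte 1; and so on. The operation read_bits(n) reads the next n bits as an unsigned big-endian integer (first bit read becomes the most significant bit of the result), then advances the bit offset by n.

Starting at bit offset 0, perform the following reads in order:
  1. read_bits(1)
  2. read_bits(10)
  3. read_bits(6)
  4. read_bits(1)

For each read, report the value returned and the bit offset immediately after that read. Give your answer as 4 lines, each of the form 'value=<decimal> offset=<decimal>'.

Answer: value=0 offset=1
value=354 offset=11
value=43 offset=17
value=0 offset=18

Derivation:
Read 1: bits[0:1] width=1 -> value=0 (bin 0); offset now 1 = byte 0 bit 1; 39 bits remain
Read 2: bits[1:11] width=10 -> value=354 (bin 0101100010); offset now 11 = byte 1 bit 3; 29 bits remain
Read 3: bits[11:17] width=6 -> value=43 (bin 101011); offset now 17 = byte 2 bit 1; 23 bits remain
Read 4: bits[17:18] width=1 -> value=0 (bin 0); offset now 18 = byte 2 bit 2; 22 bits remain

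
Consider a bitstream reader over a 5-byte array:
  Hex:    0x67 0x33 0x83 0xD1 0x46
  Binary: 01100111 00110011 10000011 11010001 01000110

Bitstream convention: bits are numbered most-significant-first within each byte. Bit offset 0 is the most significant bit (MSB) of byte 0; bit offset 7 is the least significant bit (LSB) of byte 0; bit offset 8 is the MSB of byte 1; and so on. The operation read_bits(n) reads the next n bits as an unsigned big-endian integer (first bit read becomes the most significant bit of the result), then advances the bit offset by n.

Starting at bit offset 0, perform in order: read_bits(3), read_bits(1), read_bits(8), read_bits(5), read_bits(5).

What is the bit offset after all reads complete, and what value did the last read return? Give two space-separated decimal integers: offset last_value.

Read 1: bits[0:3] width=3 -> value=3 (bin 011); offset now 3 = byte 0 bit 3; 37 bits remain
Read 2: bits[3:4] width=1 -> value=0 (bin 0); offset now 4 = byte 0 bit 4; 36 bits remain
Read 3: bits[4:12] width=8 -> value=115 (bin 01110011); offset now 12 = byte 1 bit 4; 28 bits remain
Read 4: bits[12:17] width=5 -> value=7 (bin 00111); offset now 17 = byte 2 bit 1; 23 bits remain
Read 5: bits[17:22] width=5 -> value=0 (bin 00000); offset now 22 = byte 2 bit 6; 18 bits remain

Answer: 22 0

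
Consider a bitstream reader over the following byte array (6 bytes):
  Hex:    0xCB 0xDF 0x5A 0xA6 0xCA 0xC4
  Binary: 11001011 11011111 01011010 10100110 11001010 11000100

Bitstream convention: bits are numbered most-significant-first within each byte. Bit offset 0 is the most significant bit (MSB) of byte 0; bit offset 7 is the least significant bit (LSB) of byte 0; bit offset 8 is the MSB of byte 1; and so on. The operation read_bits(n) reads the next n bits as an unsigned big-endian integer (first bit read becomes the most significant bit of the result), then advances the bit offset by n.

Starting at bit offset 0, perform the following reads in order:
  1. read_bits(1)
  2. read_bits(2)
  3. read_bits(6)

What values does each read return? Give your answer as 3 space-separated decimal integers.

Read 1: bits[0:1] width=1 -> value=1 (bin 1); offset now 1 = byte 0 bit 1; 47 bits remain
Read 2: bits[1:3] width=2 -> value=2 (bin 10); offset now 3 = byte 0 bit 3; 45 bits remain
Read 3: bits[3:9] width=6 -> value=23 (bin 010111); offset now 9 = byte 1 bit 1; 39 bits remain

Answer: 1 2 23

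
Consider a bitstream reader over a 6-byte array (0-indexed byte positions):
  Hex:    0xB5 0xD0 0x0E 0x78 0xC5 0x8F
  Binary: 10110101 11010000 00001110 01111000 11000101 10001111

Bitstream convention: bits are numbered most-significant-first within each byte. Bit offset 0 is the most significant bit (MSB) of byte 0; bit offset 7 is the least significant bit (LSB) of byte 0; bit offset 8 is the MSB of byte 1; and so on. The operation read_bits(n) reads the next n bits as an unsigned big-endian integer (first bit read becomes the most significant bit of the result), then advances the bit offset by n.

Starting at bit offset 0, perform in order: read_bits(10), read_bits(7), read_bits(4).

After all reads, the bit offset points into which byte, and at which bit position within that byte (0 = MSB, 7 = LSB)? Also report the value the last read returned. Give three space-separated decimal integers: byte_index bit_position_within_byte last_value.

Answer: 2 5 1

Derivation:
Read 1: bits[0:10] width=10 -> value=727 (bin 1011010111); offset now 10 = byte 1 bit 2; 38 bits remain
Read 2: bits[10:17] width=7 -> value=32 (bin 0100000); offset now 17 = byte 2 bit 1; 31 bits remain
Read 3: bits[17:21] width=4 -> value=1 (bin 0001); offset now 21 = byte 2 bit 5; 27 bits remain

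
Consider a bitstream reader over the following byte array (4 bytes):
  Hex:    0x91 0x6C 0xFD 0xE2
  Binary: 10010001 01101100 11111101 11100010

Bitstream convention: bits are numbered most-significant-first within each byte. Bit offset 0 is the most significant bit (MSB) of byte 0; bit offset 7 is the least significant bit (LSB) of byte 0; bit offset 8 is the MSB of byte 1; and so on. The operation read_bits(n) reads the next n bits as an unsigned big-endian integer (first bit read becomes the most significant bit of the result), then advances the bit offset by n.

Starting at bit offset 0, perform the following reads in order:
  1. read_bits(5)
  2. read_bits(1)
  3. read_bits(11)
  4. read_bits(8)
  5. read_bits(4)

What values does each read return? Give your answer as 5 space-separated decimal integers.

Answer: 18 0 729 251 12

Derivation:
Read 1: bits[0:5] width=5 -> value=18 (bin 10010); offset now 5 = byte 0 bit 5; 27 bits remain
Read 2: bits[5:6] width=1 -> value=0 (bin 0); offset now 6 = byte 0 bit 6; 26 bits remain
Read 3: bits[6:17] width=11 -> value=729 (bin 01011011001); offset now 17 = byte 2 bit 1; 15 bits remain
Read 4: bits[17:25] width=8 -> value=251 (bin 11111011); offset now 25 = byte 3 bit 1; 7 bits remain
Read 5: bits[25:29] width=4 -> value=12 (bin 1100); offset now 29 = byte 3 bit 5; 3 bits remain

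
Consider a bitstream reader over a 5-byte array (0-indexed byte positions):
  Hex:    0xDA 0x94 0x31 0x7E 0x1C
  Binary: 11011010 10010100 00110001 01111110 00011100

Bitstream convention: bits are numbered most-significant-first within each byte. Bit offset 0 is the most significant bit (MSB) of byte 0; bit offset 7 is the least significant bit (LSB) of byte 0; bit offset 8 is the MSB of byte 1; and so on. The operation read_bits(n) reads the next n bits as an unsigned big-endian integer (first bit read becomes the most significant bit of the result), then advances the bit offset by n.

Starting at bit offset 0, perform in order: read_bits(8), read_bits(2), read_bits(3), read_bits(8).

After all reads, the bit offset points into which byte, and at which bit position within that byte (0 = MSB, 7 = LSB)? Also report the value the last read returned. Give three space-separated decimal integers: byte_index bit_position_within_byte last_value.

Answer: 2 5 134

Derivation:
Read 1: bits[0:8] width=8 -> value=218 (bin 11011010); offset now 8 = byte 1 bit 0; 32 bits remain
Read 2: bits[8:10] width=2 -> value=2 (bin 10); offset now 10 = byte 1 bit 2; 30 bits remain
Read 3: bits[10:13] width=3 -> value=2 (bin 010); offset now 13 = byte 1 bit 5; 27 bits remain
Read 4: bits[13:21] width=8 -> value=134 (bin 10000110); offset now 21 = byte 2 bit 5; 19 bits remain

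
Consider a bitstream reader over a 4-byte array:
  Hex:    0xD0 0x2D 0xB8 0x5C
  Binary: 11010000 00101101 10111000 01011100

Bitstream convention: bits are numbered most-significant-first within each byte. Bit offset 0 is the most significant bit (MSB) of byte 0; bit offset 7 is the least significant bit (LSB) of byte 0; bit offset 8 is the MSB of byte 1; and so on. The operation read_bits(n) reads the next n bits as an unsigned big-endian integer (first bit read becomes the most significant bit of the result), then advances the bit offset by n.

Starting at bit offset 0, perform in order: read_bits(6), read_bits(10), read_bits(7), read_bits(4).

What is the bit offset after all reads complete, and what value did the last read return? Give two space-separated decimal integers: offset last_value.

Read 1: bits[0:6] width=6 -> value=52 (bin 110100); offset now 6 = byte 0 bit 6; 26 bits remain
Read 2: bits[6:16] width=10 -> value=45 (bin 0000101101); offset now 16 = byte 2 bit 0; 16 bits remain
Read 3: bits[16:23] width=7 -> value=92 (bin 1011100); offset now 23 = byte 2 bit 7; 9 bits remain
Read 4: bits[23:27] width=4 -> value=2 (bin 0010); offset now 27 = byte 3 bit 3; 5 bits remain

Answer: 27 2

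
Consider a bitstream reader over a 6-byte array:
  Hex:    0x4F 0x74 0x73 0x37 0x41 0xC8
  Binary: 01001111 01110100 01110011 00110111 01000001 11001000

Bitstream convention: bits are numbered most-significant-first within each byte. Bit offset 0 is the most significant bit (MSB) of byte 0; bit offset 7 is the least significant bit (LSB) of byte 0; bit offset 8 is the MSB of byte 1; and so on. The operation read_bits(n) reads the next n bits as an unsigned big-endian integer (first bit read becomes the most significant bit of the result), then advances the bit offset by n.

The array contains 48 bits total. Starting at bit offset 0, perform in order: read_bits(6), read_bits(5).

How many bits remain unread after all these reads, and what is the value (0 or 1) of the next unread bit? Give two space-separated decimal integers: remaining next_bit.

Read 1: bits[0:6] width=6 -> value=19 (bin 010011); offset now 6 = byte 0 bit 6; 42 bits remain
Read 2: bits[6:11] width=5 -> value=27 (bin 11011); offset now 11 = byte 1 bit 3; 37 bits remain

Answer: 37 1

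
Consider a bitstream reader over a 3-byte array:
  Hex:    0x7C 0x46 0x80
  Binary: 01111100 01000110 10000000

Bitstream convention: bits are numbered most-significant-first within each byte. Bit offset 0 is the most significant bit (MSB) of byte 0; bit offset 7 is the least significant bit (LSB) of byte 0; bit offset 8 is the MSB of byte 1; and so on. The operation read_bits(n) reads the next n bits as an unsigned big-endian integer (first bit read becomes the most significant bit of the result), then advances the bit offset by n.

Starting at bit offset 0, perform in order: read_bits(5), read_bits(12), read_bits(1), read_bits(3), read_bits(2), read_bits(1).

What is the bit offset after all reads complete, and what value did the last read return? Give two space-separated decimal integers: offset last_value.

Read 1: bits[0:5] width=5 -> value=15 (bin 01111); offset now 5 = byte 0 bit 5; 19 bits remain
Read 2: bits[5:17] width=12 -> value=2189 (bin 100010001101); offset now 17 = byte 2 bit 1; 7 bits remain
Read 3: bits[17:18] width=1 -> value=0 (bin 0); offset now 18 = byte 2 bit 2; 6 bits remain
Read 4: bits[18:21] width=3 -> value=0 (bin 000); offset now 21 = byte 2 bit 5; 3 bits remain
Read 5: bits[21:23] width=2 -> value=0 (bin 00); offset now 23 = byte 2 bit 7; 1 bits remain
Read 6: bits[23:24] width=1 -> value=0 (bin 0); offset now 24 = byte 3 bit 0; 0 bits remain

Answer: 24 0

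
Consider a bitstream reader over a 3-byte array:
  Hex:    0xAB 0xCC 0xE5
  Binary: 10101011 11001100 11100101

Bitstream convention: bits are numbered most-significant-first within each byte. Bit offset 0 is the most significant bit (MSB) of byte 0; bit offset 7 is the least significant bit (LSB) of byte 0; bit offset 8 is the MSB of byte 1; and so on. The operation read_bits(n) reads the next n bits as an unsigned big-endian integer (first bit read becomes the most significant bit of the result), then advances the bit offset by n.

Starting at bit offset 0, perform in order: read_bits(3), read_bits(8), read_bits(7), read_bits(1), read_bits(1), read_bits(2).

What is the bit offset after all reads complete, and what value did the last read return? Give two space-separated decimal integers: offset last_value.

Read 1: bits[0:3] width=3 -> value=5 (bin 101); offset now 3 = byte 0 bit 3; 21 bits remain
Read 2: bits[3:11] width=8 -> value=94 (bin 01011110); offset now 11 = byte 1 bit 3; 13 bits remain
Read 3: bits[11:18] width=7 -> value=51 (bin 0110011); offset now 18 = byte 2 bit 2; 6 bits remain
Read 4: bits[18:19] width=1 -> value=1 (bin 1); offset now 19 = byte 2 bit 3; 5 bits remain
Read 5: bits[19:20] width=1 -> value=0 (bin 0); offset now 20 = byte 2 bit 4; 4 bits remain
Read 6: bits[20:22] width=2 -> value=1 (bin 01); offset now 22 = byte 2 bit 6; 2 bits remain

Answer: 22 1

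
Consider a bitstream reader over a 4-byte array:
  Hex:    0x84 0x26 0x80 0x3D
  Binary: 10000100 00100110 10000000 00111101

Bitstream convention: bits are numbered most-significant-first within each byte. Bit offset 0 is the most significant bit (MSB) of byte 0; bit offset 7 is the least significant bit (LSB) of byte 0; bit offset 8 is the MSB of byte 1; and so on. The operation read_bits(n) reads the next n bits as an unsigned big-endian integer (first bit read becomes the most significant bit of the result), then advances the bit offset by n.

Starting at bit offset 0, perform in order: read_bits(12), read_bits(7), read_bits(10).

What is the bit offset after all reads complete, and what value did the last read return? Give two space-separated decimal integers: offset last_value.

Read 1: bits[0:12] width=12 -> value=2114 (bin 100001000010); offset now 12 = byte 1 bit 4; 20 bits remain
Read 2: bits[12:19] width=7 -> value=52 (bin 0110100); offset now 19 = byte 2 bit 3; 13 bits remain
Read 3: bits[19:29] width=10 -> value=7 (bin 0000000111); offset now 29 = byte 3 bit 5; 3 bits remain

Answer: 29 7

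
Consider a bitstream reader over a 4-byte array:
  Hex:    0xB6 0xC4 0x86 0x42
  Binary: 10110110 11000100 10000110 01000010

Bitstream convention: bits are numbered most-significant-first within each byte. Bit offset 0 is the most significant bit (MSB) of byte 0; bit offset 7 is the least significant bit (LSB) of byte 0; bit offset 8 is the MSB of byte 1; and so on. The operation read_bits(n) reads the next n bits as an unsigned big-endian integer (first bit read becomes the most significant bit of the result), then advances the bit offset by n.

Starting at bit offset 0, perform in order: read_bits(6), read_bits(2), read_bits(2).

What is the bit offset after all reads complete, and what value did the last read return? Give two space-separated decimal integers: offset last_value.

Read 1: bits[0:6] width=6 -> value=45 (bin 101101); offset now 6 = byte 0 bit 6; 26 bits remain
Read 2: bits[6:8] width=2 -> value=2 (bin 10); offset now 8 = byte 1 bit 0; 24 bits remain
Read 3: bits[8:10] width=2 -> value=3 (bin 11); offset now 10 = byte 1 bit 2; 22 bits remain

Answer: 10 3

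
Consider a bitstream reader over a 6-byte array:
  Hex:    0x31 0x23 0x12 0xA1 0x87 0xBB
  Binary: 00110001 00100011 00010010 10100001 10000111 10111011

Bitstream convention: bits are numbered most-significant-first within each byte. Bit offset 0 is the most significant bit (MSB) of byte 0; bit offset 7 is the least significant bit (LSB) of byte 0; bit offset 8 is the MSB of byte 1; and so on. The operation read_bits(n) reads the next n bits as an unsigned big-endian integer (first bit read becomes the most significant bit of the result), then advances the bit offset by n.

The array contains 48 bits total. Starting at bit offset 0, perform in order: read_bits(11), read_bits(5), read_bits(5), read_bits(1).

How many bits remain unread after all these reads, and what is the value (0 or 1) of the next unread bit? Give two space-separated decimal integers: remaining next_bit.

Read 1: bits[0:11] width=11 -> value=393 (bin 00110001001); offset now 11 = byte 1 bit 3; 37 bits remain
Read 2: bits[11:16] width=5 -> value=3 (bin 00011); offset now 16 = byte 2 bit 0; 32 bits remain
Read 3: bits[16:21] width=5 -> value=2 (bin 00010); offset now 21 = byte 2 bit 5; 27 bits remain
Read 4: bits[21:22] width=1 -> value=0 (bin 0); offset now 22 = byte 2 bit 6; 26 bits remain

Answer: 26 1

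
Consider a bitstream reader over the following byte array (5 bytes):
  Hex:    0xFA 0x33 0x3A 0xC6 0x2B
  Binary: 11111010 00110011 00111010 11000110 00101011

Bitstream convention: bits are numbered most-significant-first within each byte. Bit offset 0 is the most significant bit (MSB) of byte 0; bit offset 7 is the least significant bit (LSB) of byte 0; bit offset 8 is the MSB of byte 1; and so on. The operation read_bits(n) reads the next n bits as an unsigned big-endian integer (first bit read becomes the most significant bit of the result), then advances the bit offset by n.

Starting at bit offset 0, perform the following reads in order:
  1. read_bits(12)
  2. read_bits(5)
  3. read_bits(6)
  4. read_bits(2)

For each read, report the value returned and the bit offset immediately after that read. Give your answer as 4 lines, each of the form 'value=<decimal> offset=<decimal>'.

Read 1: bits[0:12] width=12 -> value=4003 (bin 111110100011); offset now 12 = byte 1 bit 4; 28 bits remain
Read 2: bits[12:17] width=5 -> value=6 (bin 00110); offset now 17 = byte 2 bit 1; 23 bits remain
Read 3: bits[17:23] width=6 -> value=29 (bin 011101); offset now 23 = byte 2 bit 7; 17 bits remain
Read 4: bits[23:25] width=2 -> value=1 (bin 01); offset now 25 = byte 3 bit 1; 15 bits remain

Answer: value=4003 offset=12
value=6 offset=17
value=29 offset=23
value=1 offset=25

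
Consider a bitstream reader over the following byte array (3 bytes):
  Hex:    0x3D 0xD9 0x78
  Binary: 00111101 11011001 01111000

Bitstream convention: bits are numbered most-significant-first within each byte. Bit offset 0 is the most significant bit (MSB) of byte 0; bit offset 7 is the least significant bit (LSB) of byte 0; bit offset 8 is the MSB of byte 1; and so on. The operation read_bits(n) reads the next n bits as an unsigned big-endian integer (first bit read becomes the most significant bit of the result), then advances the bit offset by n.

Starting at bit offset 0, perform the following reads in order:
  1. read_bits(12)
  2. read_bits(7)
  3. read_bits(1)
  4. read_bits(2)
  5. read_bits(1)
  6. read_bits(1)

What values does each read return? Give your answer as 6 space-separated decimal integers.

Answer: 989 75 1 2 0 0

Derivation:
Read 1: bits[0:12] width=12 -> value=989 (bin 001111011101); offset now 12 = byte 1 bit 4; 12 bits remain
Read 2: bits[12:19] width=7 -> value=75 (bin 1001011); offset now 19 = byte 2 bit 3; 5 bits remain
Read 3: bits[19:20] width=1 -> value=1 (bin 1); offset now 20 = byte 2 bit 4; 4 bits remain
Read 4: bits[20:22] width=2 -> value=2 (bin 10); offset now 22 = byte 2 bit 6; 2 bits remain
Read 5: bits[22:23] width=1 -> value=0 (bin 0); offset now 23 = byte 2 bit 7; 1 bits remain
Read 6: bits[23:24] width=1 -> value=0 (bin 0); offset now 24 = byte 3 bit 0; 0 bits remain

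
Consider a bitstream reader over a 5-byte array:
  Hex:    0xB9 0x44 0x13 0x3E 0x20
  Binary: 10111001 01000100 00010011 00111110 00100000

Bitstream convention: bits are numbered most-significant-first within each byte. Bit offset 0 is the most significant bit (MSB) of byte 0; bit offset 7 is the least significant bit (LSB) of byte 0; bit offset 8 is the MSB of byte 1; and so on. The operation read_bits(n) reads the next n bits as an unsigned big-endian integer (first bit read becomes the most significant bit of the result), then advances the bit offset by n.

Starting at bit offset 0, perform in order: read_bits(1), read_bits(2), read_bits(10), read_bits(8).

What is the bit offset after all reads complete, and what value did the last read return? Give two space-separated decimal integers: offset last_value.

Read 1: bits[0:1] width=1 -> value=1 (bin 1); offset now 1 = byte 0 bit 1; 39 bits remain
Read 2: bits[1:3] width=2 -> value=1 (bin 01); offset now 3 = byte 0 bit 3; 37 bits remain
Read 3: bits[3:13] width=10 -> value=808 (bin 1100101000); offset now 13 = byte 1 bit 5; 27 bits remain
Read 4: bits[13:21] width=8 -> value=130 (bin 10000010); offset now 21 = byte 2 bit 5; 19 bits remain

Answer: 21 130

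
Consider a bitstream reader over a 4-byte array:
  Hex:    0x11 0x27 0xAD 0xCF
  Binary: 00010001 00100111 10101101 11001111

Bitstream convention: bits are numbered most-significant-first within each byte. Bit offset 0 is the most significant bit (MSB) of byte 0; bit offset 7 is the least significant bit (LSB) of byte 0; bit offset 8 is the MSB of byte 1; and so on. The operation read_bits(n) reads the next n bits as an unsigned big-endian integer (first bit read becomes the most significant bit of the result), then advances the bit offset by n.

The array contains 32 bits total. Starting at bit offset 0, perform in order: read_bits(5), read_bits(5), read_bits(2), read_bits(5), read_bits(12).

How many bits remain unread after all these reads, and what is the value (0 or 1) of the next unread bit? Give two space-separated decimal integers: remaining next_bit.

Answer: 3 1

Derivation:
Read 1: bits[0:5] width=5 -> value=2 (bin 00010); offset now 5 = byte 0 bit 5; 27 bits remain
Read 2: bits[5:10] width=5 -> value=4 (bin 00100); offset now 10 = byte 1 bit 2; 22 bits remain
Read 3: bits[10:12] width=2 -> value=2 (bin 10); offset now 12 = byte 1 bit 4; 20 bits remain
Read 4: bits[12:17] width=5 -> value=15 (bin 01111); offset now 17 = byte 2 bit 1; 15 bits remain
Read 5: bits[17:29] width=12 -> value=1465 (bin 010110111001); offset now 29 = byte 3 bit 5; 3 bits remain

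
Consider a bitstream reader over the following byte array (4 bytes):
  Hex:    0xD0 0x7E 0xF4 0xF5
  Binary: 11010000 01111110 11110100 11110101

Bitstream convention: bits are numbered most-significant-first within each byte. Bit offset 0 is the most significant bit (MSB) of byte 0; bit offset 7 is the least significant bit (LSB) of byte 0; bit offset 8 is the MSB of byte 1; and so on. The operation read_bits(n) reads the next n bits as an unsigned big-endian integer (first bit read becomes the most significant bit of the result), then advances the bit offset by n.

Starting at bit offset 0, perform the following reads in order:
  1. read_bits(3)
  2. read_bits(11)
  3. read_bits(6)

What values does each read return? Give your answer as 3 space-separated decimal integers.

Read 1: bits[0:3] width=3 -> value=6 (bin 110); offset now 3 = byte 0 bit 3; 29 bits remain
Read 2: bits[3:14] width=11 -> value=1055 (bin 10000011111); offset now 14 = byte 1 bit 6; 18 bits remain
Read 3: bits[14:20] width=6 -> value=47 (bin 101111); offset now 20 = byte 2 bit 4; 12 bits remain

Answer: 6 1055 47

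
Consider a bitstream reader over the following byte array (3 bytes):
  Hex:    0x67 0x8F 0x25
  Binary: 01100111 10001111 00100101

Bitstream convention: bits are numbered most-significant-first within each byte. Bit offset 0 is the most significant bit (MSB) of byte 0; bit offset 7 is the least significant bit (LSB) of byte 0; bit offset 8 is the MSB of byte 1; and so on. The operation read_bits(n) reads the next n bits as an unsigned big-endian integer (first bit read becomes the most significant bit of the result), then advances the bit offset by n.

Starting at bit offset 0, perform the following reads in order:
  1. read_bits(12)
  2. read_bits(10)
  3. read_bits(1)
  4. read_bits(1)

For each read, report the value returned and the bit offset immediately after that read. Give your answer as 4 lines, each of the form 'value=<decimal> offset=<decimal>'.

Answer: value=1656 offset=12
value=969 offset=22
value=0 offset=23
value=1 offset=24

Derivation:
Read 1: bits[0:12] width=12 -> value=1656 (bin 011001111000); offset now 12 = byte 1 bit 4; 12 bits remain
Read 2: bits[12:22] width=10 -> value=969 (bin 1111001001); offset now 22 = byte 2 bit 6; 2 bits remain
Read 3: bits[22:23] width=1 -> value=0 (bin 0); offset now 23 = byte 2 bit 7; 1 bits remain
Read 4: bits[23:24] width=1 -> value=1 (bin 1); offset now 24 = byte 3 bit 0; 0 bits remain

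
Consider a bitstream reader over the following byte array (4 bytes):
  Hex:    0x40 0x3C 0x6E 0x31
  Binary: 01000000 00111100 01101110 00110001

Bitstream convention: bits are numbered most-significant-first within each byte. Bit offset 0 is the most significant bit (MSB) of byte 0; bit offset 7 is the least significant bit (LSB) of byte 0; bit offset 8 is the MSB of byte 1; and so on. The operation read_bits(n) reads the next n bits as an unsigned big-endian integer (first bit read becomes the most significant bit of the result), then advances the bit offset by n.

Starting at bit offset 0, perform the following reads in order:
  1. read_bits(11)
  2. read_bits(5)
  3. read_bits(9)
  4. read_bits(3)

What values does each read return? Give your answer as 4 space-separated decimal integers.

Read 1: bits[0:11] width=11 -> value=513 (bin 01000000001); offset now 11 = byte 1 bit 3; 21 bits remain
Read 2: bits[11:16] width=5 -> value=28 (bin 11100); offset now 16 = byte 2 bit 0; 16 bits remain
Read 3: bits[16:25] width=9 -> value=220 (bin 011011100); offset now 25 = byte 3 bit 1; 7 bits remain
Read 4: bits[25:28] width=3 -> value=3 (bin 011); offset now 28 = byte 3 bit 4; 4 bits remain

Answer: 513 28 220 3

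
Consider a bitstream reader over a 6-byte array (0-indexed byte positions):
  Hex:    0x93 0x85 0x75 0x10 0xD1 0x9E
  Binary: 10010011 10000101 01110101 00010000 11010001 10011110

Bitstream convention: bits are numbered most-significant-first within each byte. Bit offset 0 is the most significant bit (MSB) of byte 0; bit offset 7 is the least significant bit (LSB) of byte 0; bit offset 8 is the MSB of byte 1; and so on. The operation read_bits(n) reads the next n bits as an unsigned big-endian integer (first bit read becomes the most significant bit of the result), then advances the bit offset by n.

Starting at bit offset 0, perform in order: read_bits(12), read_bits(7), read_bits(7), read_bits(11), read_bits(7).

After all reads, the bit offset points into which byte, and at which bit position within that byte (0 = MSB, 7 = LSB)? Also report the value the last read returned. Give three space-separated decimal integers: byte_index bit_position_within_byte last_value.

Answer: 5 4 25

Derivation:
Read 1: bits[0:12] width=12 -> value=2360 (bin 100100111000); offset now 12 = byte 1 bit 4; 36 bits remain
Read 2: bits[12:19] width=7 -> value=43 (bin 0101011); offset now 19 = byte 2 bit 3; 29 bits remain
Read 3: bits[19:26] width=7 -> value=84 (bin 1010100); offset now 26 = byte 3 bit 2; 22 bits remain
Read 4: bits[26:37] width=11 -> value=538 (bin 01000011010); offset now 37 = byte 4 bit 5; 11 bits remain
Read 5: bits[37:44] width=7 -> value=25 (bin 0011001); offset now 44 = byte 5 bit 4; 4 bits remain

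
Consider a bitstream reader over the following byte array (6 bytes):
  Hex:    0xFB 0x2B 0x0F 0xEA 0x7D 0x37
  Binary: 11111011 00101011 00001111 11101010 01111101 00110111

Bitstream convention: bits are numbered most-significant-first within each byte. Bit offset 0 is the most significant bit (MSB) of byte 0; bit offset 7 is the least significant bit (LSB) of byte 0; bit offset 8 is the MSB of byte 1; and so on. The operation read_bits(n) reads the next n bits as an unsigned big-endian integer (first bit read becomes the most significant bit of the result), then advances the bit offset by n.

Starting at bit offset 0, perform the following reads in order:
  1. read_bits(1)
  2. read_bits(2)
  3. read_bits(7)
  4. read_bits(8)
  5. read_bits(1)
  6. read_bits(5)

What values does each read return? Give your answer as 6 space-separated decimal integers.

Answer: 1 3 108 172 0 15

Derivation:
Read 1: bits[0:1] width=1 -> value=1 (bin 1); offset now 1 = byte 0 bit 1; 47 bits remain
Read 2: bits[1:3] width=2 -> value=3 (bin 11); offset now 3 = byte 0 bit 3; 45 bits remain
Read 3: bits[3:10] width=7 -> value=108 (bin 1101100); offset now 10 = byte 1 bit 2; 38 bits remain
Read 4: bits[10:18] width=8 -> value=172 (bin 10101100); offset now 18 = byte 2 bit 2; 30 bits remain
Read 5: bits[18:19] width=1 -> value=0 (bin 0); offset now 19 = byte 2 bit 3; 29 bits remain
Read 6: bits[19:24] width=5 -> value=15 (bin 01111); offset now 24 = byte 3 bit 0; 24 bits remain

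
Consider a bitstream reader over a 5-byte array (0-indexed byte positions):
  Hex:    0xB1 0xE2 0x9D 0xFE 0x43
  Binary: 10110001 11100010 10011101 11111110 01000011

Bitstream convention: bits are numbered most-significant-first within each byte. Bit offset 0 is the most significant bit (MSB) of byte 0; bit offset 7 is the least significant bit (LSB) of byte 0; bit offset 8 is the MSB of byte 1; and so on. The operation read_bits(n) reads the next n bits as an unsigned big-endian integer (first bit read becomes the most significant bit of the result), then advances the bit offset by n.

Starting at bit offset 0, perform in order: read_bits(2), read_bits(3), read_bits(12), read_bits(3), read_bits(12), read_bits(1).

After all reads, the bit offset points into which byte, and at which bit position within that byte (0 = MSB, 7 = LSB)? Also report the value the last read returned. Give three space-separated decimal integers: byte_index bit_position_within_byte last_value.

Answer: 4 1 0

Derivation:
Read 1: bits[0:2] width=2 -> value=2 (bin 10); offset now 2 = byte 0 bit 2; 38 bits remain
Read 2: bits[2:5] width=3 -> value=6 (bin 110); offset now 5 = byte 0 bit 5; 35 bits remain
Read 3: bits[5:17] width=12 -> value=965 (bin 001111000101); offset now 17 = byte 2 bit 1; 23 bits remain
Read 4: bits[17:20] width=3 -> value=1 (bin 001); offset now 20 = byte 2 bit 4; 20 bits remain
Read 5: bits[20:32] width=12 -> value=3582 (bin 110111111110); offset now 32 = byte 4 bit 0; 8 bits remain
Read 6: bits[32:33] width=1 -> value=0 (bin 0); offset now 33 = byte 4 bit 1; 7 bits remain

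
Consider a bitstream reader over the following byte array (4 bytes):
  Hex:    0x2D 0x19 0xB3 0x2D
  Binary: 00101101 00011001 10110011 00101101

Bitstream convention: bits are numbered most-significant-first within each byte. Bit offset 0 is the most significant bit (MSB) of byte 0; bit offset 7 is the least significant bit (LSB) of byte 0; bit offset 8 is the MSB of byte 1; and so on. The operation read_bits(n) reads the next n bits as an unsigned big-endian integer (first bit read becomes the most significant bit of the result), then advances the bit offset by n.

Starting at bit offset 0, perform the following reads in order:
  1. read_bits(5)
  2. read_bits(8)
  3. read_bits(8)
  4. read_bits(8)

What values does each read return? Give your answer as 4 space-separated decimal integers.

Answer: 5 163 54 101

Derivation:
Read 1: bits[0:5] width=5 -> value=5 (bin 00101); offset now 5 = byte 0 bit 5; 27 bits remain
Read 2: bits[5:13] width=8 -> value=163 (bin 10100011); offset now 13 = byte 1 bit 5; 19 bits remain
Read 3: bits[13:21] width=8 -> value=54 (bin 00110110); offset now 21 = byte 2 bit 5; 11 bits remain
Read 4: bits[21:29] width=8 -> value=101 (bin 01100101); offset now 29 = byte 3 bit 5; 3 bits remain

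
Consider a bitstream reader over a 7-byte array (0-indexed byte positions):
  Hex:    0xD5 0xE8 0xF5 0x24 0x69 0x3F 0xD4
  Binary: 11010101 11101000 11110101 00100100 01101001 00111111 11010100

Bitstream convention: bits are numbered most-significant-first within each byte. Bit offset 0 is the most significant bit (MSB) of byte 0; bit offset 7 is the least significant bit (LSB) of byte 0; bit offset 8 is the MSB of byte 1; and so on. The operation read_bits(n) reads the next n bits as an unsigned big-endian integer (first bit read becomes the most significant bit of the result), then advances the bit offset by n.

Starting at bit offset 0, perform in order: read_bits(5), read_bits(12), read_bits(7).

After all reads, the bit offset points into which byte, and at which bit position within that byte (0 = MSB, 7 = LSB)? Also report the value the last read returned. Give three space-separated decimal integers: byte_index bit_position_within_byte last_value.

Read 1: bits[0:5] width=5 -> value=26 (bin 11010); offset now 5 = byte 0 bit 5; 51 bits remain
Read 2: bits[5:17] width=12 -> value=3025 (bin 101111010001); offset now 17 = byte 2 bit 1; 39 bits remain
Read 3: bits[17:24] width=7 -> value=117 (bin 1110101); offset now 24 = byte 3 bit 0; 32 bits remain

Answer: 3 0 117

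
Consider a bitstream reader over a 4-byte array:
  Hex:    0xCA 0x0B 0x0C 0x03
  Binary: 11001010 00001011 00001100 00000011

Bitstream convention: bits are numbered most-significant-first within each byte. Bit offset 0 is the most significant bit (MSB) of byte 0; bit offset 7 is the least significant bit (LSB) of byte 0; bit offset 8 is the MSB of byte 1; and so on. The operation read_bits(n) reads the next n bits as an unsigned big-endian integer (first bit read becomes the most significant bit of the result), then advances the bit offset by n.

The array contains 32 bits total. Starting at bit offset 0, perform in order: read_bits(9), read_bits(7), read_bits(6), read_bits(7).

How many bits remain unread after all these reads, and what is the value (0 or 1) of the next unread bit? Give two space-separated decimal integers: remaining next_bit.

Read 1: bits[0:9] width=9 -> value=404 (bin 110010100); offset now 9 = byte 1 bit 1; 23 bits remain
Read 2: bits[9:16] width=7 -> value=11 (bin 0001011); offset now 16 = byte 2 bit 0; 16 bits remain
Read 3: bits[16:22] width=6 -> value=3 (bin 000011); offset now 22 = byte 2 bit 6; 10 bits remain
Read 4: bits[22:29] width=7 -> value=0 (bin 0000000); offset now 29 = byte 3 bit 5; 3 bits remain

Answer: 3 0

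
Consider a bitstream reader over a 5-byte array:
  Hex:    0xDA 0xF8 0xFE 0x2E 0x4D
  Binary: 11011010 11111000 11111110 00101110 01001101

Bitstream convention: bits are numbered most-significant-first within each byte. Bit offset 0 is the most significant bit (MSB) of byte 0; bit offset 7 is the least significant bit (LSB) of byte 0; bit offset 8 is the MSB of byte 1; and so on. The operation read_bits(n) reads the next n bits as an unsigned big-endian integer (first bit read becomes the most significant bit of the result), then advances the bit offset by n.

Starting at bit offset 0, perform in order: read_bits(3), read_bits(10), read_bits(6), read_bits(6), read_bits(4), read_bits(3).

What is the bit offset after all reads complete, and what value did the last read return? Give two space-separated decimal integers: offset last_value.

Answer: 32 6

Derivation:
Read 1: bits[0:3] width=3 -> value=6 (bin 110); offset now 3 = byte 0 bit 3; 37 bits remain
Read 2: bits[3:13] width=10 -> value=863 (bin 1101011111); offset now 13 = byte 1 bit 5; 27 bits remain
Read 3: bits[13:19] width=6 -> value=7 (bin 000111); offset now 19 = byte 2 bit 3; 21 bits remain
Read 4: bits[19:25] width=6 -> value=60 (bin 111100); offset now 25 = byte 3 bit 1; 15 bits remain
Read 5: bits[25:29] width=4 -> value=5 (bin 0101); offset now 29 = byte 3 bit 5; 11 bits remain
Read 6: bits[29:32] width=3 -> value=6 (bin 110); offset now 32 = byte 4 bit 0; 8 bits remain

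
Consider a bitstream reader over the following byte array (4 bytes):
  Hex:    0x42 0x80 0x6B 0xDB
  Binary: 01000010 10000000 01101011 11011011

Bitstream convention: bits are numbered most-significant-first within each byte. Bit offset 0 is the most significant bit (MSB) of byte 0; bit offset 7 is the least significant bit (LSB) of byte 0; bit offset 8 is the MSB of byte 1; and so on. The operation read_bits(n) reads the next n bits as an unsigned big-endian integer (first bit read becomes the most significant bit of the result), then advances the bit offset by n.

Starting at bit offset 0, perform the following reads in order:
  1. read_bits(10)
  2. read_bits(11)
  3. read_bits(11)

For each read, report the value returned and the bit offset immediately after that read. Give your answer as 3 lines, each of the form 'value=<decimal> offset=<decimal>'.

Read 1: bits[0:10] width=10 -> value=266 (bin 0100001010); offset now 10 = byte 1 bit 2; 22 bits remain
Read 2: bits[10:21] width=11 -> value=13 (bin 00000001101); offset now 21 = byte 2 bit 5; 11 bits remain
Read 3: bits[21:32] width=11 -> value=987 (bin 01111011011); offset now 32 = byte 4 bit 0; 0 bits remain

Answer: value=266 offset=10
value=13 offset=21
value=987 offset=32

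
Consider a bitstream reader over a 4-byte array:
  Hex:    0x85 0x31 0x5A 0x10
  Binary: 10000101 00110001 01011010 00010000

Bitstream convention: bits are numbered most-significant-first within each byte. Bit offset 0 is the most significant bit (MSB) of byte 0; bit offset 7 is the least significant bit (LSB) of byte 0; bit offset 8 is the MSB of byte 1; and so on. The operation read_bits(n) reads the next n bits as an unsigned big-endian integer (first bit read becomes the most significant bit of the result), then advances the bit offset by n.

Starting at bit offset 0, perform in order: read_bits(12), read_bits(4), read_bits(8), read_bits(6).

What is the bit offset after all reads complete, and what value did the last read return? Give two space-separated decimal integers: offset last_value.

Read 1: bits[0:12] width=12 -> value=2131 (bin 100001010011); offset now 12 = byte 1 bit 4; 20 bits remain
Read 2: bits[12:16] width=4 -> value=1 (bin 0001); offset now 16 = byte 2 bit 0; 16 bits remain
Read 3: bits[16:24] width=8 -> value=90 (bin 01011010); offset now 24 = byte 3 bit 0; 8 bits remain
Read 4: bits[24:30] width=6 -> value=4 (bin 000100); offset now 30 = byte 3 bit 6; 2 bits remain

Answer: 30 4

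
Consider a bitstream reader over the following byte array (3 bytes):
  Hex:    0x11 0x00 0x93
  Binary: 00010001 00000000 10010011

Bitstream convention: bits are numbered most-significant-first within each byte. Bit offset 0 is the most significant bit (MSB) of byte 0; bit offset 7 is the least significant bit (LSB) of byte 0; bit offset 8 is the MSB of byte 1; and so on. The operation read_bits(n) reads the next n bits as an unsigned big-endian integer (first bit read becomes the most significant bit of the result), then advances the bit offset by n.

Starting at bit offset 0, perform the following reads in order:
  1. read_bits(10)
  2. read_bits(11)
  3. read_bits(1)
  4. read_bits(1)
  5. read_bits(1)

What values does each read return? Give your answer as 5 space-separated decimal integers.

Answer: 68 18 0 1 1

Derivation:
Read 1: bits[0:10] width=10 -> value=68 (bin 0001000100); offset now 10 = byte 1 bit 2; 14 bits remain
Read 2: bits[10:21] width=11 -> value=18 (bin 00000010010); offset now 21 = byte 2 bit 5; 3 bits remain
Read 3: bits[21:22] width=1 -> value=0 (bin 0); offset now 22 = byte 2 bit 6; 2 bits remain
Read 4: bits[22:23] width=1 -> value=1 (bin 1); offset now 23 = byte 2 bit 7; 1 bits remain
Read 5: bits[23:24] width=1 -> value=1 (bin 1); offset now 24 = byte 3 bit 0; 0 bits remain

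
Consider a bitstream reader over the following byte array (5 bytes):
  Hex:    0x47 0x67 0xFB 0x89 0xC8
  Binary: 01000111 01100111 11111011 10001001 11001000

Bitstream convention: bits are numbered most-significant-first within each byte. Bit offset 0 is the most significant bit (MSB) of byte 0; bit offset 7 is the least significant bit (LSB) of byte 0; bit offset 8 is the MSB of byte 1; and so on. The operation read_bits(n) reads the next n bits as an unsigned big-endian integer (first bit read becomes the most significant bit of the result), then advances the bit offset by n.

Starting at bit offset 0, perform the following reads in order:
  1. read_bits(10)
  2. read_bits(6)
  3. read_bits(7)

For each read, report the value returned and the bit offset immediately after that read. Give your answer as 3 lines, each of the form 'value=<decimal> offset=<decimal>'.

Read 1: bits[0:10] width=10 -> value=285 (bin 0100011101); offset now 10 = byte 1 bit 2; 30 bits remain
Read 2: bits[10:16] width=6 -> value=39 (bin 100111); offset now 16 = byte 2 bit 0; 24 bits remain
Read 3: bits[16:23] width=7 -> value=125 (bin 1111101); offset now 23 = byte 2 bit 7; 17 bits remain

Answer: value=285 offset=10
value=39 offset=16
value=125 offset=23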